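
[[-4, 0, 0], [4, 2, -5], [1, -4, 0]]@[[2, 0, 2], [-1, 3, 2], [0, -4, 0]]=[[-8, 0, -8], [6, 26, 12], [6, -12, -6]]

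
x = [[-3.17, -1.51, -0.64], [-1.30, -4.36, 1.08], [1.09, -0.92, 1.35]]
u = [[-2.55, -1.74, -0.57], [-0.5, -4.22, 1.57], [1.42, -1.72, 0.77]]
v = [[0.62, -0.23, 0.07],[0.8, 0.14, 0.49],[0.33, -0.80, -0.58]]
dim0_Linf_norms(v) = [0.8, 0.8, 0.58]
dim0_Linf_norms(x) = [3.17, 4.36, 1.35]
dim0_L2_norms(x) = [3.6, 4.7, 1.84]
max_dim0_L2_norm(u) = 4.88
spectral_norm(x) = 5.33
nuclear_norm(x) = 8.90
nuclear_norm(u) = 8.63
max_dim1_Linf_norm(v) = 0.8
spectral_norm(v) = 1.13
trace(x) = -6.18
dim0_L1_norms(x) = [5.56, 6.79, 3.07]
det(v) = 0.00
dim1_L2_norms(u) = [3.14, 4.53, 2.36]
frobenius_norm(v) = 1.56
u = v + x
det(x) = 7.27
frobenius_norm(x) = 6.20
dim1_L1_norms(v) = [0.92, 1.43, 1.71]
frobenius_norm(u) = 6.00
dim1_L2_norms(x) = [3.57, 4.68, 1.96]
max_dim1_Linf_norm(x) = 4.36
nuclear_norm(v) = 2.20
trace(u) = -6.00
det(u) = -7.05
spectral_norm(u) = 5.16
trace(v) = 0.18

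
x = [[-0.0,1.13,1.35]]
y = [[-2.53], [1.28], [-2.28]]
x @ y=[[-1.63]]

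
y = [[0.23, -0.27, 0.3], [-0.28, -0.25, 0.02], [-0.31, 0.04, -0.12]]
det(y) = -0.01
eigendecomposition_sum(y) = [[0.13-0.00j, (-0.08+0.02j), 0.12-0.08j], [(-0.1+0.04j), (0.05-0.04j), (-0.07+0.1j)], [-0.14+0.10j, 0.07-0.08j, -0.08+0.18j]] + [[(0.13+0j),-0.08-0.02j,0.12+0.08j],[(-0.1-0.04j),0.05+0.04j,-0.07-0.10j],[(-0.14-0.1j),(0.07+0.08j),-0.08-0.18j]] + [[(-0.03-0j), -0.11-0.00j, (0.05+0j)],[(-0.09-0j), (-0.35-0j), (0.16+0j)],[-0.03-0.00j, (-0.1-0j), 0.04+0.00j]]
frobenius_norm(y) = 0.68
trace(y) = -0.14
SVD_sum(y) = [[0.33, -0.14, 0.23],  [-0.10, 0.04, -0.07],  [-0.25, 0.1, -0.17]] + [[-0.09, -0.14, 0.05], [-0.19, -0.28, 0.1], [-0.05, -0.08, 0.03]] + [[-0.01, 0.01, 0.01], [0.01, -0.01, -0.01], [-0.01, 0.02, 0.02]]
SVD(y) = [[-0.78, -0.43, 0.45], [0.23, -0.87, -0.44], [0.58, -0.25, 0.78]] @ diag([0.5482829456429644, 0.4085560283868855, 0.040838501267906356]) @ [[-0.77, 0.32, -0.55], [0.54, 0.79, -0.29], [-0.34, 0.52, 0.79]]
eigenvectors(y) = [[(-0.45-0.3j), (-0.45+0.3j), -0.30+0.00j], [(0.43+0.08j), (0.43-0.08j), -0.92+0.00j], [(0.72+0j), 0.72-0.00j, -0.26+0.00j]]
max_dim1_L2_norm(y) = 0.46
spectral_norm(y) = 0.55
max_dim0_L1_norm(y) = 0.82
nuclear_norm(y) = 1.00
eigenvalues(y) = [(0.1+0.13j), (0.1-0.13j), (-0.34+0j)]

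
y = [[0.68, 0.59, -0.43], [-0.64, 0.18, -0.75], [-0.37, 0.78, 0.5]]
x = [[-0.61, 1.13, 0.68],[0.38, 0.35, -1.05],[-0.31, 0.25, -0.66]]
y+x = [[0.07, 1.72, 0.25],[-0.26, 0.53, -1.8],[-0.68, 1.03, -0.16]]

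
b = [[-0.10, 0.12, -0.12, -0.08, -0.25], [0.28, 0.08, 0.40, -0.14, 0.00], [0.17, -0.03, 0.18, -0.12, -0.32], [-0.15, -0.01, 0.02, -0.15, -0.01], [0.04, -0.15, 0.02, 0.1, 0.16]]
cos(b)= [[0.99, -0.02, -0.02, 0.00, -0.01], [-0.04, 0.99, -0.03, 0.03, 0.1], [-0.00, -0.03, 1.0, 0.02, 0.07], [-0.02, 0.01, -0.01, 0.98, -0.02], [0.03, 0.02, 0.03, -0.01, 1.00]]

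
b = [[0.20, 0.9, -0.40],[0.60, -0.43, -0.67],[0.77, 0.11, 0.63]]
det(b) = -1.003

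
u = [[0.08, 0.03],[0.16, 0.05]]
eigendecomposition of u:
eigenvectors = [[0.47,  -0.33], [0.88,  0.94]]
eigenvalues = [0.14, -0.01]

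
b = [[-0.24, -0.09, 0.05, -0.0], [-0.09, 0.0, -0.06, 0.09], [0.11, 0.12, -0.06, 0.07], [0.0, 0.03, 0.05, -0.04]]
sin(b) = [[-0.24, -0.09, 0.05, -0.00],[-0.09, 0.0, -0.06, 0.09],[0.11, 0.12, -0.06, 0.07],[0.00, 0.03, 0.05, -0.04]]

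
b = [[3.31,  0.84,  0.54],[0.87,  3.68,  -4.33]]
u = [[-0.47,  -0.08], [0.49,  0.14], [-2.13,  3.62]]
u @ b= [[-1.63, -0.69, 0.09], [1.74, 0.93, -0.34], [-3.90, 11.53, -16.82]]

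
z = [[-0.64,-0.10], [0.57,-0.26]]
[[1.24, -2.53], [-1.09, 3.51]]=z @ [[-1.93, 4.52], [-0.05, -3.6]]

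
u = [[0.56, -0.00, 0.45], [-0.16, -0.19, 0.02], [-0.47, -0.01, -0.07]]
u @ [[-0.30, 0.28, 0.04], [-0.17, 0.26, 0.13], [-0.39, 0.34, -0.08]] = [[-0.34, 0.31, -0.01], [0.07, -0.09, -0.03], [0.17, -0.16, -0.01]]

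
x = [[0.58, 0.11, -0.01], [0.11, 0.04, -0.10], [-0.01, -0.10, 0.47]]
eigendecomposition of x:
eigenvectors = [[0.18, -0.95, 0.27], [-0.96, -0.22, -0.15], [-0.20, 0.23, 0.95]]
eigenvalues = [-0.0, 0.61, 0.48]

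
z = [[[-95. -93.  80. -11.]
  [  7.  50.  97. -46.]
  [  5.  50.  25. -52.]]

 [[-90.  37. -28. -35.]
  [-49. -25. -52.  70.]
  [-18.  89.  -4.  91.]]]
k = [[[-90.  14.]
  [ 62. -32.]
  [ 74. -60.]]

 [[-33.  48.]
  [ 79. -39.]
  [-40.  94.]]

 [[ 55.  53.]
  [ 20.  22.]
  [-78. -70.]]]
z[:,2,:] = [[5.0, 50.0, 25.0, -52.0], [-18.0, 89.0, -4.0, 91.0]]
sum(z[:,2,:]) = 186.0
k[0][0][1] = 14.0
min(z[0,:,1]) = -93.0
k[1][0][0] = -33.0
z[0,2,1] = 50.0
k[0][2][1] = -60.0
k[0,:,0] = [-90.0, 62.0, 74.0]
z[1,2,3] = 91.0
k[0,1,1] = -32.0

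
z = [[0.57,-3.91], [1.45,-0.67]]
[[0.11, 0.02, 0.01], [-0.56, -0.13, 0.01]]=z @ [[-0.43, -0.10, 0.01], [-0.09, -0.02, 0.00]]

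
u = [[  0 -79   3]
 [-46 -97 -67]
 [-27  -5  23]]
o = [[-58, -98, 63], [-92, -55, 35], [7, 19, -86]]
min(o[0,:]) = -98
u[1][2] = -67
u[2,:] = [-27, -5, 23]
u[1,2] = -67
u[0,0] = 0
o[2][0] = 7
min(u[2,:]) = -27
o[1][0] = -92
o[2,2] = -86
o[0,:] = [-58, -98, 63]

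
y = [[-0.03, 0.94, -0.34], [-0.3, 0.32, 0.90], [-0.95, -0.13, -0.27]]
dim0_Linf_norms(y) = [0.95, 0.94, 0.9]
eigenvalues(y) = [(-1+0j), (0.51+0.86j), (0.51-0.86j)]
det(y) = -1.00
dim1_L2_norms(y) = [1.0, 1.0, 1.0]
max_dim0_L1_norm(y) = 1.51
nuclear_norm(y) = 3.00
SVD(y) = [[-0.61, -0.75, -0.28], [-0.79, 0.59, 0.13], [0.06, 0.3, -0.95]] @ diag([1.0026327779977573, 0.9989160698882535, 0.9958384396093098]) @ [[0.19, -0.83, -0.52], [-0.44, -0.55, 0.71], [0.88, -0.09, 0.47]]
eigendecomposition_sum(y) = [[(-0.36+0j), (0.21+0j), -0.43+0.00j],[0.21-0.00j, (-0.13-0j), (0.25-0j)],[(-0.43+0j), (0.25+0j), (-0.52+0j)]] + [[(0.16+0.28j), (0.36-0.09j), (0.04-0.28j)], [(-0.26+0.27j), 0.22+0.38j, 0.32-0.04j], [-0.26-0.09j, (-0.19+0.26j), 0.12+0.21j]] + [[(0.16-0.28j), (0.36+0.09j), (0.04+0.28j)], [-0.26-0.27j, (0.22-0.38j), (0.32+0.04j)], [-0.26+0.09j, -0.19-0.26j, 0.12-0.21j]]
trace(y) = 0.02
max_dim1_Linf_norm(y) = 0.95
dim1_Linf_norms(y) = [0.94, 0.9, 0.95]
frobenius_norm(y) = 1.73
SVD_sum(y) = [[-0.12, 0.5, 0.32], [-0.15, 0.66, 0.42], [0.01, -0.05, -0.03]] + [[0.33, 0.41, -0.53],  [-0.26, -0.33, 0.42],  [-0.13, -0.16, 0.21]] + [[-0.24, 0.03, -0.13], [0.12, -0.01, 0.06], [-0.83, 0.09, -0.45]]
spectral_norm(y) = 1.00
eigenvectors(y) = [[-0.60+0.00j, (0.16-0.54j), 0.16+0.54j], [(0.35+0j), (0.66+0j), 0.66-0.00j], [(-0.72+0j), (0.19+0.45j), 0.19-0.45j]]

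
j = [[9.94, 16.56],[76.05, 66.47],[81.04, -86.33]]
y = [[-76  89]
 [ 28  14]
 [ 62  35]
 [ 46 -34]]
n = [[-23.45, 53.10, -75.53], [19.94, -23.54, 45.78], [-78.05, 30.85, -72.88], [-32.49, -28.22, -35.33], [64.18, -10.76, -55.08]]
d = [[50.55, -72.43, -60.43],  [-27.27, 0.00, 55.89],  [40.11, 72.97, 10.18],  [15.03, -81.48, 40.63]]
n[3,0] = -32.49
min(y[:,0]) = -76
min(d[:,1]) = -81.48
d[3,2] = 40.63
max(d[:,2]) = 55.89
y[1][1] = 14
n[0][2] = -75.53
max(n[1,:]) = 45.78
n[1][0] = 19.94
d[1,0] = -27.27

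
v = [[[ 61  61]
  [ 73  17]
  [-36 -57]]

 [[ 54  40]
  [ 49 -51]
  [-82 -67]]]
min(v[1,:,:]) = -82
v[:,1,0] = [73, 49]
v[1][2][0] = -82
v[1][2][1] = -67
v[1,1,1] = -51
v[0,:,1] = [61, 17, -57]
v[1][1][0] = 49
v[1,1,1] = -51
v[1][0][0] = 54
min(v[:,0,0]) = 54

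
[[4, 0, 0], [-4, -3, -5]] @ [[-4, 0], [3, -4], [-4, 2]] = [[-16, 0], [27, 2]]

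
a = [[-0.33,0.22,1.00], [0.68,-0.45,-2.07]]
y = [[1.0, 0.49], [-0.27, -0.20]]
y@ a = [[0.0,-0.0,-0.01], [-0.05,0.03,0.14]]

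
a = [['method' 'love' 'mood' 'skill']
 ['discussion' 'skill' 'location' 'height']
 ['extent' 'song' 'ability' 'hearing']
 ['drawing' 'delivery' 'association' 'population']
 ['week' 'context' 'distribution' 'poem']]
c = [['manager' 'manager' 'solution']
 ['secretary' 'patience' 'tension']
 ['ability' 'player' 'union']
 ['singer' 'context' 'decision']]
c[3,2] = 'decision'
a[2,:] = ['extent', 'song', 'ability', 'hearing']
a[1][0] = 'discussion'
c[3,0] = 'singer'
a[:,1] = ['love', 'skill', 'song', 'delivery', 'context']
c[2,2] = 'union'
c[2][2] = 'union'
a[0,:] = ['method', 'love', 'mood', 'skill']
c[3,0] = 'singer'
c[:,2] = ['solution', 'tension', 'union', 'decision']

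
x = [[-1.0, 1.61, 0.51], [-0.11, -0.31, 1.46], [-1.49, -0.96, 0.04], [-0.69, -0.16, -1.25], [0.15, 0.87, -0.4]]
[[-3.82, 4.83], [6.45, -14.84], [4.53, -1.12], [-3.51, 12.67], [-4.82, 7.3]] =x@[[-0.49, -2.39], [-3.81, 4.49], [3.57, -9.39]]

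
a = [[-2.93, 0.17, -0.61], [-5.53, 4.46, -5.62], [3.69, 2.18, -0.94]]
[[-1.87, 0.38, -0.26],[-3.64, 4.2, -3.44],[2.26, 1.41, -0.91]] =a @ [[0.64, -0.06, -0.03],[-0.06, 0.69, -0.14],[-0.03, -0.14, 0.53]]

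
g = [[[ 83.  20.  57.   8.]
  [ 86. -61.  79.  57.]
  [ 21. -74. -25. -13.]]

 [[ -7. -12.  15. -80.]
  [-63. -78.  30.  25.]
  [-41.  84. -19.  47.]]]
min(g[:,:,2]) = -25.0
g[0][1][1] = -61.0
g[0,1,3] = 57.0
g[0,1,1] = -61.0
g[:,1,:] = [[86.0, -61.0, 79.0, 57.0], [-63.0, -78.0, 30.0, 25.0]]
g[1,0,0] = -7.0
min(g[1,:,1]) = -78.0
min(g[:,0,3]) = -80.0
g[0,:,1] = [20.0, -61.0, -74.0]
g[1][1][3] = 25.0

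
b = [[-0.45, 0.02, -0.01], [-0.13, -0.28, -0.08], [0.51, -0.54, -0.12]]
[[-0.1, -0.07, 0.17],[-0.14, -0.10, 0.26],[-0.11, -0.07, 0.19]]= b @ [[0.25, 0.18, -0.45], [0.57, 0.40, -1.02], [-0.60, -0.43, 1.08]]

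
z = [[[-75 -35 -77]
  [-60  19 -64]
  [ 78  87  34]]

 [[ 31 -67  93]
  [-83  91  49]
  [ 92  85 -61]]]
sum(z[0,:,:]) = -93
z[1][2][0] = 92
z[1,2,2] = -61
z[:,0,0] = [-75, 31]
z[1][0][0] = 31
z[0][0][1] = -35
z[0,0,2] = -77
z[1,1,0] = -83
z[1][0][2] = 93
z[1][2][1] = 85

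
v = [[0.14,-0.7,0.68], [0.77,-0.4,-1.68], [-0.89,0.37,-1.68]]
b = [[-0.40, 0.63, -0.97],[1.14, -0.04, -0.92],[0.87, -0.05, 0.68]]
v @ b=[[-0.26, 0.08, 0.97], [-2.23, 0.59, -1.52], [-0.68, -0.49, -0.62]]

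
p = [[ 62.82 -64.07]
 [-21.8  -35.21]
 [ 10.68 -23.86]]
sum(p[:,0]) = 51.699999999999996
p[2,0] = 10.68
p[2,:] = [10.68, -23.86]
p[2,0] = 10.68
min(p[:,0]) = -21.8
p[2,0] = 10.68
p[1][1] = -35.21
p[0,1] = -64.07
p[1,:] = [-21.8, -35.21]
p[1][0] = -21.8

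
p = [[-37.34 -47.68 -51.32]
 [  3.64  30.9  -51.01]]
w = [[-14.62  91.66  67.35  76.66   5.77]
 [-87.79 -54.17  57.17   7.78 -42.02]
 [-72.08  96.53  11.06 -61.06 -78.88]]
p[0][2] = -51.32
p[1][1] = 30.9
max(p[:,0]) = 3.64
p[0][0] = -37.34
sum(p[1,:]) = -16.47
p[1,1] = 30.9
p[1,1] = 30.9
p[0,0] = -37.34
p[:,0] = [-37.34, 3.64]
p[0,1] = -47.68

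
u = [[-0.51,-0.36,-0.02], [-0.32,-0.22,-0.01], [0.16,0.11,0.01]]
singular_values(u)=[0.76, 0.0, 0.0]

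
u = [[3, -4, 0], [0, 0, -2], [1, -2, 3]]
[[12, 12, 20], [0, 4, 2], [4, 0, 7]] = u @ [[4, 0, 0], [0, -3, -5], [0, -2, -1]]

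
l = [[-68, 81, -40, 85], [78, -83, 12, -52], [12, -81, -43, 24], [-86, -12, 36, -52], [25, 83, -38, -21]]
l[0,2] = -40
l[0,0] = -68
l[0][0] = -68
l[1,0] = 78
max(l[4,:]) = 83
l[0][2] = -40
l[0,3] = 85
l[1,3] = -52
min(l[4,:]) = -38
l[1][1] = -83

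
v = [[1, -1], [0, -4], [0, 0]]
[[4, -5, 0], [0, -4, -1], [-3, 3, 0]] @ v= [[4, 16], [0, 16], [-3, -9]]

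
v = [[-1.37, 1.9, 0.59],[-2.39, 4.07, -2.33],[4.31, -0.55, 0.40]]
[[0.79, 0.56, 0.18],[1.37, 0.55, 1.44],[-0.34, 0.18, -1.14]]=v @ [[-0.04, 0.06, -0.23], [0.36, 0.28, 0.03], [0.08, 0.19, -0.33]]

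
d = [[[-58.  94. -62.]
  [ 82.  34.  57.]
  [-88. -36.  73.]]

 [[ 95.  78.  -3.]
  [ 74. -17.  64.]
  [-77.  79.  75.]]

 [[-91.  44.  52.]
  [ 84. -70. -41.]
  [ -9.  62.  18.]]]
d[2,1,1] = -70.0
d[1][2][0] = -77.0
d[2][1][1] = -70.0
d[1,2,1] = 79.0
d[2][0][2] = 52.0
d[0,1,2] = 57.0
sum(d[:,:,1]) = 268.0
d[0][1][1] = 34.0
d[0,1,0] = 82.0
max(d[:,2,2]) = 75.0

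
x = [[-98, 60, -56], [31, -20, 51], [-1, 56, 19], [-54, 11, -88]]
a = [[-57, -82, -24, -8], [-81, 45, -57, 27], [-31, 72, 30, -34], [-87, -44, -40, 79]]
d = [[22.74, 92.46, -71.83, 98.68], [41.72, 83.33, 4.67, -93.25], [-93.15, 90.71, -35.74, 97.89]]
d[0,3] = 98.68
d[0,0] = 22.74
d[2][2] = -35.74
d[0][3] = 98.68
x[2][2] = 19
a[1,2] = -57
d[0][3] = 98.68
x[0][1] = 60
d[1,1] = 83.33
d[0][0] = 22.74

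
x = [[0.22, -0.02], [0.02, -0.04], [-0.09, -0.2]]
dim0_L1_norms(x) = [0.33, 0.26]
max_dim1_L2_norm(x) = 0.22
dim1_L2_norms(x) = [0.22, 0.04, 0.22]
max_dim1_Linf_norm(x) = 0.22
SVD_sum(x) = [[0.16,0.09], [-0.0,-0.0], [-0.15,-0.09]] + [[0.06, -0.11], [0.02, -0.04], [0.06, -0.11]]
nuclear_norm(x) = 0.44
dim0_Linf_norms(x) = [0.22, 0.2]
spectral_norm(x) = 0.25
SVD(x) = [[-0.71, -0.68], [0.01, -0.24], [0.7, -0.69]] @ diag([0.25349598826933467, 0.18611766152451342]) @ [[-0.87, -0.5],[-0.5, 0.87]]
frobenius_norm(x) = 0.31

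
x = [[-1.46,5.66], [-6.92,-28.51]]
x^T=[[-1.46,-6.92],[5.66,-28.51]]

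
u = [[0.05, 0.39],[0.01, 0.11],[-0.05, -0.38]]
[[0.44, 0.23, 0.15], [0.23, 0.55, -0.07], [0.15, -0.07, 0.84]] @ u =[[0.02, 0.14], [0.02, 0.18], [-0.04, -0.27]]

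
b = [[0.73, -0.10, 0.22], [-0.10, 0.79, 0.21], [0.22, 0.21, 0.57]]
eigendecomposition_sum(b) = [[0.07, 0.07, -0.11],[0.07, 0.06, -0.1],[-0.11, -0.1, 0.17]] + [[0.55, -0.39, 0.14], [-0.39, 0.27, -0.10], [0.14, -0.1, 0.04]] + [[0.10,0.22,0.19],[0.22,0.46,0.41],[0.19,0.41,0.36]]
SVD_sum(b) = [[0.10, 0.22, 0.19],[0.22, 0.46, 0.41],[0.19, 0.41, 0.36]] + [[0.55, -0.39, 0.14], [-0.39, 0.27, -0.1], [0.14, -0.1, 0.04]] + [[0.07, 0.07, -0.11], [0.07, 0.06, -0.1], [-0.11, -0.10, 0.17]]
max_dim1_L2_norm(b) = 0.82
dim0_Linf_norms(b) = [0.73, 0.79, 0.57]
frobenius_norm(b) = 1.30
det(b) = 0.24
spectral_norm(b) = 0.93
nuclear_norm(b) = 2.09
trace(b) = 2.09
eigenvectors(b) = [[-0.49, -0.80, 0.34], [-0.43, 0.56, 0.71], [0.76, -0.21, 0.62]]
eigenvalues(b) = [0.31, 0.86, 0.93]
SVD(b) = [[0.34, -0.8, -0.49], [0.71, 0.56, -0.43], [0.62, -0.21, 0.76]] @ diag([0.9273055879235591, 0.8561882497970195, 0.3065061622794215]) @ [[0.34, 0.71, 0.62], [-0.8, 0.56, -0.21], [-0.49, -0.43, 0.76]]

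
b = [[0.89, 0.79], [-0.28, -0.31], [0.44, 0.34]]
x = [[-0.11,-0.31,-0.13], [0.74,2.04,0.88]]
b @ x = [[0.49, 1.34, 0.58],[-0.2, -0.55, -0.24],[0.20, 0.56, 0.24]]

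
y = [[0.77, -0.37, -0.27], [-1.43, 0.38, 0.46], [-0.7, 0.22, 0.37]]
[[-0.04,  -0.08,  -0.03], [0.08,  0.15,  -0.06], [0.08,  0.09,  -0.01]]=y @ [[0.03, -0.06, 0.14],[-0.09, -0.03, 0.37],[0.34, 0.16, 0.01]]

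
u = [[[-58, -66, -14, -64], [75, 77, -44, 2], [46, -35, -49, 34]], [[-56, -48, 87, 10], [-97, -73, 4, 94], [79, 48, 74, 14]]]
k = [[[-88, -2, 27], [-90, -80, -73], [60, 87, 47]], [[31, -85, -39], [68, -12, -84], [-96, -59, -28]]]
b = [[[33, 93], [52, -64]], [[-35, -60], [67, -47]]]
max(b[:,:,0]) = 67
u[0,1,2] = -44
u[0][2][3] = 34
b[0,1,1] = -64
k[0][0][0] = -88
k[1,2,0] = -96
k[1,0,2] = -39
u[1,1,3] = 94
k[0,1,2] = -73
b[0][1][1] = -64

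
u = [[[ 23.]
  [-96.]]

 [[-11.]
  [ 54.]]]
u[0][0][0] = 23.0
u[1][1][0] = 54.0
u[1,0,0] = -11.0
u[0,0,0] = 23.0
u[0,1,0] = -96.0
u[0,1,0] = -96.0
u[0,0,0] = 23.0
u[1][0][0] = -11.0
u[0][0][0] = 23.0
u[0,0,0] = 23.0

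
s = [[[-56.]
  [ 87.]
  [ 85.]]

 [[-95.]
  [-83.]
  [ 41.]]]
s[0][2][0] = 85.0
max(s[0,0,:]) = -56.0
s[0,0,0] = -56.0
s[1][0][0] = -95.0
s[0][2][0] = 85.0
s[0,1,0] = 87.0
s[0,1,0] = 87.0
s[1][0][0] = -95.0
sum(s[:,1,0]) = 4.0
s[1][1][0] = -83.0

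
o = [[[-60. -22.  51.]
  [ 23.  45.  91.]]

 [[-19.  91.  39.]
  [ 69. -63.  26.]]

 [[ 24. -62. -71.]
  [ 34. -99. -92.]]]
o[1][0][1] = 91.0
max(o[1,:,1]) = 91.0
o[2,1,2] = -92.0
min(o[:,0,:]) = -71.0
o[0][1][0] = 23.0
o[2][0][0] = 24.0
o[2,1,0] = 34.0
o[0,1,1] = 45.0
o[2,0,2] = -71.0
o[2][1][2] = -92.0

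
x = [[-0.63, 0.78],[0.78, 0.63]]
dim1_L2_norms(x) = [1.0, 1.0]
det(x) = -1.01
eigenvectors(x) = [[-0.90, -0.43], [0.43, -0.90]]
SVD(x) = [[0.78, -0.63], [0.63, 0.78]] @ diag([1.0026464980241043, 1.002646498024104]) @ [[0.0,  1.00],[1.0,  0.0]]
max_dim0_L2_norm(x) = 1.0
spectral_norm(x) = 1.00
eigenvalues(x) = [-1.0, 1.0]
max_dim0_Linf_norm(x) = 0.78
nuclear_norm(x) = 2.01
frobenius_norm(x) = 1.42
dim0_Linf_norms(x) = [0.78, 0.78]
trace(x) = 0.00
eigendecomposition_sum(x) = [[-0.82,0.39], [0.39,-0.19]] + [[0.19, 0.39], [0.39, 0.82]]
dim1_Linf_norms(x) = [0.78, 0.78]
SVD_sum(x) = [[0.0, 0.78],[0.0, 0.63]] + [[-0.63, 0.00], [0.78, 0.0]]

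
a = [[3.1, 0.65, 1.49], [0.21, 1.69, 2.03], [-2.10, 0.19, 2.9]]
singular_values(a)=[4.08, 3.8, 1.05]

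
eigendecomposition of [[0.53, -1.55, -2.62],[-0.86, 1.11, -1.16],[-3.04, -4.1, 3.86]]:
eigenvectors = [[0.72, 0.78, -0.4], [0.37, -0.62, -0.15], [0.59, -0.09, 0.90]]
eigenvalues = [-2.42, 2.04, 5.88]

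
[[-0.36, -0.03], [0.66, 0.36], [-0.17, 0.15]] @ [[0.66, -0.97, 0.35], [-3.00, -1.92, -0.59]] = [[-0.15, 0.41, -0.11], [-0.64, -1.33, 0.02], [-0.56, -0.12, -0.15]]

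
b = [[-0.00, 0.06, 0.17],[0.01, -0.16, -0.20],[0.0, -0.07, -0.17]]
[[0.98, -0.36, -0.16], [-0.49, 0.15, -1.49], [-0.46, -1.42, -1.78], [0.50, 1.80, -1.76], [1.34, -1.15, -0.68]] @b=[[-0.0, 0.13, 0.27], [0.00, 0.05, 0.14], [-0.01, 0.32, 0.51], [0.02, -0.13, 0.02], [-0.01, 0.31, 0.57]]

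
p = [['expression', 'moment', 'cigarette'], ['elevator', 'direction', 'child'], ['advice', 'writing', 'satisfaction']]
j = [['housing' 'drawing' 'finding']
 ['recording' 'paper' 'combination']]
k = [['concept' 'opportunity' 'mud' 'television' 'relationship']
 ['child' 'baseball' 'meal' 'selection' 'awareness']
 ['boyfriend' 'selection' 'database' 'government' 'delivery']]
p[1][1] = 'direction'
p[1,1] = 'direction'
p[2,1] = 'writing'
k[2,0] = 'boyfriend'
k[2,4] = 'delivery'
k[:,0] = ['concept', 'child', 'boyfriend']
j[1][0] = 'recording'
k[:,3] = ['television', 'selection', 'government']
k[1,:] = ['child', 'baseball', 'meal', 'selection', 'awareness']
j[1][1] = 'paper'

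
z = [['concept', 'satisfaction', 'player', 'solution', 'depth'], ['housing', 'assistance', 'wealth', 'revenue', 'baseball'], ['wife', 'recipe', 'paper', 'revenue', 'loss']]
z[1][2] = 'wealth'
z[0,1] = 'satisfaction'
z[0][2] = 'player'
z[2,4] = 'loss'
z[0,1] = 'satisfaction'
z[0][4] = 'depth'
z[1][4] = 'baseball'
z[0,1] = 'satisfaction'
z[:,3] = ['solution', 'revenue', 'revenue']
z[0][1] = 'satisfaction'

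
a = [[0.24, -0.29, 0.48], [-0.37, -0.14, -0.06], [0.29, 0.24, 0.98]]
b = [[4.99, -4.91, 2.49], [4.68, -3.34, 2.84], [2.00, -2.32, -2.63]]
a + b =[[5.23,  -5.20,  2.97], [4.31,  -3.48,  2.78], [2.29,  -2.08,  -1.65]]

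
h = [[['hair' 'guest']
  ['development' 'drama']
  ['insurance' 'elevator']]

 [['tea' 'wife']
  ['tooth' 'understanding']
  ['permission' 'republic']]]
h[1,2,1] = 'republic'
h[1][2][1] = 'republic'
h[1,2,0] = 'permission'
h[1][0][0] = 'tea'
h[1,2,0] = 'permission'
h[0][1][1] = 'drama'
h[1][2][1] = 'republic'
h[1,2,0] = 'permission'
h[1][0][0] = 'tea'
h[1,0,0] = 'tea'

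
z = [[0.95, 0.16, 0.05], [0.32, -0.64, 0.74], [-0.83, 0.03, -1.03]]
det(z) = 0.53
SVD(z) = [[-0.40, 0.78, 0.49], [-0.5, -0.63, 0.59], [0.77, -0.01, 0.64]] @ diag([1.6910500869818332, 0.8649898629328457, 0.36474942130474963]) @ [[-0.69, 0.17, -0.70], [0.63, 0.61, -0.48], [0.35, -0.78, -0.53]]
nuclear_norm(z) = 2.92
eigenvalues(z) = [0.93, -1.15, -0.5]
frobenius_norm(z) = 1.93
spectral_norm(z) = 1.69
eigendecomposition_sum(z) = [[0.96, 0.10, 0.06], [0.00, 0.0, 0.0], [-0.40, -0.04, -0.03]] + [[-0.03, 0.02, -0.08], [0.55, -0.25, 1.31], [-0.37, 0.17, -0.87]] + [[0.03, 0.05, 0.07], [-0.24, -0.39, -0.57], [-0.06, -0.09, -0.14]]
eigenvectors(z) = [[-0.92, -0.05, -0.11], [-0.00, 0.83, 0.97], [0.39, -0.55, 0.23]]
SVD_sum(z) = [[0.46,-0.11,0.47], [0.59,-0.14,0.59], [-0.91,0.22,-0.91]] + [[0.42, 0.41, -0.32], [-0.34, -0.33, 0.26], [-0.01, -0.01, 0.00]] + [[0.06, -0.14, -0.09],[0.08, -0.17, -0.11],[0.08, -0.18, -0.12]]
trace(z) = -0.72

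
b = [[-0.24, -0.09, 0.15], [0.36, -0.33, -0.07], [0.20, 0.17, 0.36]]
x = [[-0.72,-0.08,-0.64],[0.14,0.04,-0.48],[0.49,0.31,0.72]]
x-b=[[-0.48, 0.01, -0.79], [-0.22, 0.37, -0.41], [0.29, 0.14, 0.36]]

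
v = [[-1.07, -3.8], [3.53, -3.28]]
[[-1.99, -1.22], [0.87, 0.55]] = v@ [[0.58,0.36], [0.36,0.22]]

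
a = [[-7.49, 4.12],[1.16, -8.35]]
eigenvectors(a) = [[0.92,-0.84], [0.4,0.54]]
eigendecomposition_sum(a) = [[-3.40, -5.26], [-1.48, -2.30]] + [[-4.09, 9.38], [2.64, -6.05]]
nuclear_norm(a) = 16.11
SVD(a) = [[-0.72, 0.70], [0.7, 0.72]] @ diag([10.731885962492171, 5.382306539771167]) @ [[0.57, -0.82], [-0.82, -0.57]]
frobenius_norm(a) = 12.01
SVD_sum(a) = [[-4.41, 6.28],[4.31, -6.14]] + [[-3.08, -2.16], [-3.15, -2.21]]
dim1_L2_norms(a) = [8.55, 8.43]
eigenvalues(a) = [-5.69, -10.15]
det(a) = 57.76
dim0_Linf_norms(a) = [7.49, 8.35]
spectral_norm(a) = 10.73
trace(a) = -15.84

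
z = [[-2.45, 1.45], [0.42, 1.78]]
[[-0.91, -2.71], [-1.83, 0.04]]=z @ [[-0.21, 0.98], [-0.98, -0.21]]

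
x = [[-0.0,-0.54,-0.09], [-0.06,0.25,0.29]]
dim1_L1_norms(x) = [0.63, 0.6]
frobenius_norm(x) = 0.67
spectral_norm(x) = 0.63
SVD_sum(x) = [[0.03,-0.5,-0.2],[-0.02,0.32,0.12]] + [[-0.03, -0.04, 0.11], [-0.04, -0.07, 0.17]]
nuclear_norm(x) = 0.85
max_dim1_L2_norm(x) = 0.55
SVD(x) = [[-0.84,0.54], [0.54,0.84]] @ diag([0.6344660903896803, 0.21760693956221613]) @ [[-0.05, 0.93, 0.37], [-0.23, -0.37, 0.90]]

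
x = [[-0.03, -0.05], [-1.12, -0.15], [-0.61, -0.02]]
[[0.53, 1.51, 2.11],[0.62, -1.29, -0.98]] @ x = [[-2.99, -0.3], [2.02, 0.18]]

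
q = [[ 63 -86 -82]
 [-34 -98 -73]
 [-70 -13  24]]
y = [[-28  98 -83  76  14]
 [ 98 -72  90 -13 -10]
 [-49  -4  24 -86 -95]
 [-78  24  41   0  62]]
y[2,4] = -95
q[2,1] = -13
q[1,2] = -73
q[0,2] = -82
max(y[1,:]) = 98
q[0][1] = -86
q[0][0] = 63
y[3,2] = 41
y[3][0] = -78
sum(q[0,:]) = -105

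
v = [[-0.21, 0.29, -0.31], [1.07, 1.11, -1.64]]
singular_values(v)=[2.27, 0.39]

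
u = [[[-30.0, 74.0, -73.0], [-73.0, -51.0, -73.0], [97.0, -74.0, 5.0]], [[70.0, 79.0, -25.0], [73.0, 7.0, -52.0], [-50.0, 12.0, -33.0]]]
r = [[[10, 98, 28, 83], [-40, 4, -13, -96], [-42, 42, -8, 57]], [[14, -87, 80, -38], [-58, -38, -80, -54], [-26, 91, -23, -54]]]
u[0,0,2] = -73.0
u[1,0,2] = -25.0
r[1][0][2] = 80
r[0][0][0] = 10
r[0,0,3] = 83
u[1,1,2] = -52.0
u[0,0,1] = 74.0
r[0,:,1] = [98, 4, 42]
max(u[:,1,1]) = 7.0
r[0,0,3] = 83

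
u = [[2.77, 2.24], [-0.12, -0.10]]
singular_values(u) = [3.57, 0.0]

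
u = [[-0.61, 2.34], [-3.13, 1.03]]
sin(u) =[[-0.66, 5.82],[-7.78, 3.42]]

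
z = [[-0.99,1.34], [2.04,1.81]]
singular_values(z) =[2.73, 1.66]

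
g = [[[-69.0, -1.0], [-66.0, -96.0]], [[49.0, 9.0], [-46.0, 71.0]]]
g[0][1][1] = -96.0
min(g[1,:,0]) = -46.0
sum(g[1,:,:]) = 83.0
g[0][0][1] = -1.0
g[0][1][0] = -66.0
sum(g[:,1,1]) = -25.0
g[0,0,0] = -69.0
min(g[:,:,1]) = -96.0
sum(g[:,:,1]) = -17.0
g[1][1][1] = 71.0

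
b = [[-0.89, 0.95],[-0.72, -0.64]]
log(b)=[[-0.24, 2.70], [-2.05, 0.47]]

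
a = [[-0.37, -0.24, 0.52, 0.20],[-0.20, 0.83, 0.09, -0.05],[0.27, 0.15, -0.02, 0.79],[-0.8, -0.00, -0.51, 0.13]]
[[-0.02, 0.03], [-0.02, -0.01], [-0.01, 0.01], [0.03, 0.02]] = a @ [[-0.01, -0.03], [-0.02, -0.02], [-0.05, 0.02], [-0.01, 0.03]]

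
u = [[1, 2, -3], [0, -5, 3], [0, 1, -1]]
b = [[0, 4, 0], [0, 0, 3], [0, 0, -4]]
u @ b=[[0, 4, 18], [0, 0, -27], [0, 0, 7]]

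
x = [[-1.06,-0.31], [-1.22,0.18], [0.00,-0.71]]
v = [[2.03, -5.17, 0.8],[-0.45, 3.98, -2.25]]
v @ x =[[4.16, -2.13], [-4.38, 2.45]]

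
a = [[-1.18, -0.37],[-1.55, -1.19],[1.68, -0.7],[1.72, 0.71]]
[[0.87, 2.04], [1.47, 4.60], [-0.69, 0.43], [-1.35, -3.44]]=a@[[-0.60,-0.88], [-0.45,-2.72]]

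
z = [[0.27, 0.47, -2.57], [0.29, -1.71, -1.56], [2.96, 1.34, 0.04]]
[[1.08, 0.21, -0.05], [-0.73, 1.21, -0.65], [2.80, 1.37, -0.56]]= z @ [[0.62,  0.69,  -0.32], [0.73,  -0.5,  0.29], [-0.22,  -0.1,  0.04]]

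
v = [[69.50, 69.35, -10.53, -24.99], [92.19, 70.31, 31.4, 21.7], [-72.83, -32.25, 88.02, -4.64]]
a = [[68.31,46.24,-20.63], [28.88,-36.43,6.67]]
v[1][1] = 70.31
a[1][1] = -36.43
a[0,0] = 68.31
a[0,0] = 68.31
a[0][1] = 46.24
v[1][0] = 92.19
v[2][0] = -72.83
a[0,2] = -20.63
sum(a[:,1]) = 9.810000000000002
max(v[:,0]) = 92.19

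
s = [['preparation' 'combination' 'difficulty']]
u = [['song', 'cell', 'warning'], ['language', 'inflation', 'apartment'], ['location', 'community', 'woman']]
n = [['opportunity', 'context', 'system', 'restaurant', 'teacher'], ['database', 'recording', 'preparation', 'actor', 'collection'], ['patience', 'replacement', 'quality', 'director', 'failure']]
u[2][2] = 'woman'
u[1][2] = 'apartment'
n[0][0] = 'opportunity'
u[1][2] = 'apartment'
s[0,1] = 'combination'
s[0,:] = ['preparation', 'combination', 'difficulty']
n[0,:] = ['opportunity', 'context', 'system', 'restaurant', 'teacher']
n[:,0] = ['opportunity', 'database', 'patience']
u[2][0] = 'location'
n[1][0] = 'database'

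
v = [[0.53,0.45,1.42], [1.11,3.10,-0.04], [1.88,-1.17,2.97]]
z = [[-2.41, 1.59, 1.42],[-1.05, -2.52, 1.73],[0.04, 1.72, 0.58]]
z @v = [[3.16, 2.18, 0.73], [-0.10, -10.31, 3.75], [3.02, 4.67, 1.71]]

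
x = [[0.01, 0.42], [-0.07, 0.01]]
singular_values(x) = [0.42, 0.07]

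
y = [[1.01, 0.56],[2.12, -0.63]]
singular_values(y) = [2.37, 0.77]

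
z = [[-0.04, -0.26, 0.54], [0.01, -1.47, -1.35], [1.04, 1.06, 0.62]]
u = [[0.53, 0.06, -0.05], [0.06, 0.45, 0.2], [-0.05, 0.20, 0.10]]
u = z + [[0.57, 0.32, -0.59], [0.05, 1.92, 1.55], [-1.09, -0.86, -0.52]]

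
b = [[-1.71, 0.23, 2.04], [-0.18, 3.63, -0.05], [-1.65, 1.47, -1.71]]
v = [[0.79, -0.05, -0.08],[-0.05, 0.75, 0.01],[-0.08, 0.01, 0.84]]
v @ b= [[-1.21, -0.12, 1.75], [-0.07, 2.73, -0.16], [-1.25, 1.25, -1.6]]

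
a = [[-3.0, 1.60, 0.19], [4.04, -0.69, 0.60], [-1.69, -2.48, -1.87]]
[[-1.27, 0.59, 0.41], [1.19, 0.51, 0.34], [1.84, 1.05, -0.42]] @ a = [[5.5, -3.46, -0.65],[-2.08, 0.71, -0.1],[-0.57, 3.26, 1.76]]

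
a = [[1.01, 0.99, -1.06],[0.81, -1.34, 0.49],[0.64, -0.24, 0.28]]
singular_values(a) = [2.01, 1.49, 0.29]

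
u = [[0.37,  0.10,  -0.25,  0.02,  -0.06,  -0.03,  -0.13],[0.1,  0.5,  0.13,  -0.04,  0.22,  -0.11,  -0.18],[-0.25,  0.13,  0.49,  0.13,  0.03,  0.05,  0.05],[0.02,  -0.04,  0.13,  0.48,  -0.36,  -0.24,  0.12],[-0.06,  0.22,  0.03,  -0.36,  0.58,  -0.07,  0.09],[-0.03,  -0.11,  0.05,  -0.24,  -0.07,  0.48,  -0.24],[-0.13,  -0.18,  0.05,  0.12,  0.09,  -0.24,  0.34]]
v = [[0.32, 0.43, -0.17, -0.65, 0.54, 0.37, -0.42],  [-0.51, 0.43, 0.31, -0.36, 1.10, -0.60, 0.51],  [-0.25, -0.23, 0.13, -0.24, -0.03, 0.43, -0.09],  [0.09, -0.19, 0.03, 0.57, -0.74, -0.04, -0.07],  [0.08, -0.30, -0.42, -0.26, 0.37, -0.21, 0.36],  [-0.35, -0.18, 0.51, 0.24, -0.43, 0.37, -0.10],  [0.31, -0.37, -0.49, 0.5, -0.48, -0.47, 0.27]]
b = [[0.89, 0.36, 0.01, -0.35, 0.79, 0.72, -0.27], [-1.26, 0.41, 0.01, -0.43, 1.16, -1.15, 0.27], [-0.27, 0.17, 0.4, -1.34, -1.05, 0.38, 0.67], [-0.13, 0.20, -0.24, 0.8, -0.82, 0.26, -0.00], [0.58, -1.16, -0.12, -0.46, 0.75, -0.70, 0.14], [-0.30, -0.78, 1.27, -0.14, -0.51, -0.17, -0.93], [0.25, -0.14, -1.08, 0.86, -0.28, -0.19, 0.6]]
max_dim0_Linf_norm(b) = 1.34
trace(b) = 3.68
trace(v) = 2.46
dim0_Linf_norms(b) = [1.26, 1.16, 1.27, 1.34, 1.16, 1.15, 0.93]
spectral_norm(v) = 2.05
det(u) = -0.00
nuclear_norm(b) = 10.12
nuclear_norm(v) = 5.30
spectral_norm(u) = 1.00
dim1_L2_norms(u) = [0.48, 0.61, 0.59, 0.67, 0.73, 0.6, 0.5]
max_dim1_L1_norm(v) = 3.82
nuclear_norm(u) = 3.24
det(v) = -0.00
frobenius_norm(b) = 4.60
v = b @ u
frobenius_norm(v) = 2.80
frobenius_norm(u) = 1.59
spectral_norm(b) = 2.46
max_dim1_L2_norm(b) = 2.16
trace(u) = 3.24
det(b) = 0.00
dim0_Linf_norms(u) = [0.37, 0.5, 0.49, 0.48, 0.58, 0.48, 0.34]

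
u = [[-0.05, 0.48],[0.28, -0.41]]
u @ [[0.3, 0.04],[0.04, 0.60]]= [[0.00, 0.29], [0.07, -0.23]]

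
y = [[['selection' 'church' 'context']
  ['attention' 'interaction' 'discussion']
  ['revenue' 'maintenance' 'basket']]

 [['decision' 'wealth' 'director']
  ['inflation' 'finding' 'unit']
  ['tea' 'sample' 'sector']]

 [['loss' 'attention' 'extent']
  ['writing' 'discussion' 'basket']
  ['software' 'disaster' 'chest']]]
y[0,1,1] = 'interaction'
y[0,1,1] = 'interaction'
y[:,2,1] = ['maintenance', 'sample', 'disaster']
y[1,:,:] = [['decision', 'wealth', 'director'], ['inflation', 'finding', 'unit'], ['tea', 'sample', 'sector']]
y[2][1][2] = 'basket'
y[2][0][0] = 'loss'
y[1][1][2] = 'unit'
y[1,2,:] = ['tea', 'sample', 'sector']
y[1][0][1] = 'wealth'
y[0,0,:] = ['selection', 'church', 'context']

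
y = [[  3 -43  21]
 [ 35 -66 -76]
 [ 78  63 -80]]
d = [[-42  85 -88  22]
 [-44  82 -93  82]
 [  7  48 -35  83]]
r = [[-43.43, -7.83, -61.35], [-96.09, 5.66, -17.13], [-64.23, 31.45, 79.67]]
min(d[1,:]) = -93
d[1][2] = -93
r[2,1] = 31.45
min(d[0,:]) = -88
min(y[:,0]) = 3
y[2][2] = -80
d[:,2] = [-88, -93, -35]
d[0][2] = -88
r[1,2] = -17.13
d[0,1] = 85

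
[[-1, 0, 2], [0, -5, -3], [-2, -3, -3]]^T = [[-1, 0, -2], [0, -5, -3], [2, -3, -3]]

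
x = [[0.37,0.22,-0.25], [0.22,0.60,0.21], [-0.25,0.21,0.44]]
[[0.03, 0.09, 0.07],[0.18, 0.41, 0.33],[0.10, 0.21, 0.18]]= x @[[0.17, 0.15, 0.25], [0.15, 0.51, 0.33], [0.25, 0.33, 0.39]]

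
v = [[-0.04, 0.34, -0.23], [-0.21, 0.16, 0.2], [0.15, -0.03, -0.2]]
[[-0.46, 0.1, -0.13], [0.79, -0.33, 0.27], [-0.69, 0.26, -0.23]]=v@ [[-1.36,0.49,-0.44], [0.13,-0.27,0.1], [2.41,-0.91,0.8]]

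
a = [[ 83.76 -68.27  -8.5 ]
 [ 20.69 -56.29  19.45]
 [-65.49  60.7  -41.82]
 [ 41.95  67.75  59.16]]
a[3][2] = 59.16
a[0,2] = -8.5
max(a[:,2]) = 59.16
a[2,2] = -41.82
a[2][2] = -41.82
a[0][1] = -68.27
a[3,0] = 41.95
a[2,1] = 60.7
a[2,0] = -65.49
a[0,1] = -68.27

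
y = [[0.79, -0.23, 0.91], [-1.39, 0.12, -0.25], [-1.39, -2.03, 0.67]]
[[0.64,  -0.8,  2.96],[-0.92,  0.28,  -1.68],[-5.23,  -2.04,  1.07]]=y @ [[0.74, -0.01, 0.73], [2.28, 0.79, -0.18], [0.64, -0.67, 2.57]]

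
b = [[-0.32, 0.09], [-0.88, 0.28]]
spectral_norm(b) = 0.98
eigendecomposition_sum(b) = [[-0.24, 0.05], [-0.52, 0.12]] + [[-0.08, 0.04], [-0.36, 0.16]]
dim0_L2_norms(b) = [0.94, 0.29]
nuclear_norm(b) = 0.99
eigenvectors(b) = [[-0.42, -0.22], [-0.91, -0.98]]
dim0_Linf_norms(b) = [0.88, 0.28]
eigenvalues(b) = [-0.12, 0.08]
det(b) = -0.01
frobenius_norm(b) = 0.98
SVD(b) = [[-0.34, -0.94],[-0.94, 0.34]] @ diag([0.981421268471361, 0.010596876523981197]) @ [[0.95, -0.3], [0.3, 0.95]]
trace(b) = -0.04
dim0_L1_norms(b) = [1.2, 0.37]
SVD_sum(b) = [[-0.32, 0.10], [-0.88, 0.28]] + [[-0.0, -0.01], [0.0, 0.00]]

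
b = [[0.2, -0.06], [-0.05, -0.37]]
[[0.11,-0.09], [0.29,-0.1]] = b@[[0.29, -0.34], [-0.83, 0.32]]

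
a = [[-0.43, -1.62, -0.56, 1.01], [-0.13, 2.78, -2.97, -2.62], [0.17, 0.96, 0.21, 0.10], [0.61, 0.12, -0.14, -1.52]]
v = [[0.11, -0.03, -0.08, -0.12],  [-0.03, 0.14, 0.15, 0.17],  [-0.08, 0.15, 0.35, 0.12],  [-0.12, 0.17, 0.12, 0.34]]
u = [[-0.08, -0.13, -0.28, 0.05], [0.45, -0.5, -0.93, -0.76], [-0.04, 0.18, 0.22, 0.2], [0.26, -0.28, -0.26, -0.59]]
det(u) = 0.00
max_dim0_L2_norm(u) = 1.03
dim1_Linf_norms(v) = [0.12, 0.17, 0.35, 0.34]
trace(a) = 1.04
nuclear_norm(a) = 8.47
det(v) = 0.00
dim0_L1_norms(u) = [0.83, 1.09, 1.69, 1.6]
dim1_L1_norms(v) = [0.34, 0.49, 0.7, 0.75]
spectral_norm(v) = 0.62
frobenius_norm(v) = 0.67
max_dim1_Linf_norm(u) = 0.93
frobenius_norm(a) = 5.59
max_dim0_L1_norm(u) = 1.69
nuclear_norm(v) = 0.94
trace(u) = -0.95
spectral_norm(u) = 1.59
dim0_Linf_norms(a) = [0.61, 2.78, 2.97, 2.62]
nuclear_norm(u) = 2.09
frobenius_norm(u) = 1.64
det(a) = -2.34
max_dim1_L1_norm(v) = 0.75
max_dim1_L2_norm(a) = 4.84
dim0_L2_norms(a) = [0.78, 3.36, 3.03, 3.19]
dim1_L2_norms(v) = [0.18, 0.27, 0.41, 0.42]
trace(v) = 0.94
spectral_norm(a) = 5.11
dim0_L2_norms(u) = [0.53, 0.61, 1.03, 0.98]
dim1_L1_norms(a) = [3.62, 8.5, 1.44, 2.39]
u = a @ v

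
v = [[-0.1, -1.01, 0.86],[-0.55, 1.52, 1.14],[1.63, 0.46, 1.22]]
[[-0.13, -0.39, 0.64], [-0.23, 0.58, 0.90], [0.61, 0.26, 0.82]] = v @ [[0.41, 0.04, -0.06], [0.04, 0.39, 0.01], [-0.06, 0.01, 0.75]]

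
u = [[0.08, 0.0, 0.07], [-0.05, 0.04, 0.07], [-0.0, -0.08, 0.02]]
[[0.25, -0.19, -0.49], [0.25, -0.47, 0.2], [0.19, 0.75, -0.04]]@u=[[0.03, 0.03, -0.01], [0.04, -0.03, -0.01], [-0.02, 0.03, 0.07]]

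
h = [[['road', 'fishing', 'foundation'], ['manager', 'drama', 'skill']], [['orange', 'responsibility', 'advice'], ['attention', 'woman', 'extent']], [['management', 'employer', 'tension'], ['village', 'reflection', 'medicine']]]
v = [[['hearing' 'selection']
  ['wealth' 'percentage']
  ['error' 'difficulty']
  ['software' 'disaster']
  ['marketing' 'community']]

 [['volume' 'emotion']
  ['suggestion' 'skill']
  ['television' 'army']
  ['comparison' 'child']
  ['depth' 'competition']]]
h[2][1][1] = 'reflection'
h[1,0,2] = 'advice'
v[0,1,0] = 'wealth'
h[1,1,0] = 'attention'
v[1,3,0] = 'comparison'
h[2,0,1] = 'employer'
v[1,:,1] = ['emotion', 'skill', 'army', 'child', 'competition']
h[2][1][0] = 'village'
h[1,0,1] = 'responsibility'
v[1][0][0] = 'volume'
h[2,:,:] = [['management', 'employer', 'tension'], ['village', 'reflection', 'medicine']]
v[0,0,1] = 'selection'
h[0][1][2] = 'skill'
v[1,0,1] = 'emotion'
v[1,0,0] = 'volume'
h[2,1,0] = 'village'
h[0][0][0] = 'road'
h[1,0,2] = 'advice'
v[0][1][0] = 'wealth'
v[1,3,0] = 'comparison'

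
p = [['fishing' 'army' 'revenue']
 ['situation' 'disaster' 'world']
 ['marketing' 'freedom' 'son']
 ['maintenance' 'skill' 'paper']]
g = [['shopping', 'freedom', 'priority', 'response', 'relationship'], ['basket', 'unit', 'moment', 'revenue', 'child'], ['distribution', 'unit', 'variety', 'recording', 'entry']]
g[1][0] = 'basket'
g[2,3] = 'recording'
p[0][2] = 'revenue'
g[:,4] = ['relationship', 'child', 'entry']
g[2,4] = 'entry'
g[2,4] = 'entry'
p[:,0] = ['fishing', 'situation', 'marketing', 'maintenance']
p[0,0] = 'fishing'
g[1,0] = 'basket'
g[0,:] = ['shopping', 'freedom', 'priority', 'response', 'relationship']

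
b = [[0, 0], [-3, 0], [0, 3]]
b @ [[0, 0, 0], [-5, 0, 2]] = [[0, 0, 0], [0, 0, 0], [-15, 0, 6]]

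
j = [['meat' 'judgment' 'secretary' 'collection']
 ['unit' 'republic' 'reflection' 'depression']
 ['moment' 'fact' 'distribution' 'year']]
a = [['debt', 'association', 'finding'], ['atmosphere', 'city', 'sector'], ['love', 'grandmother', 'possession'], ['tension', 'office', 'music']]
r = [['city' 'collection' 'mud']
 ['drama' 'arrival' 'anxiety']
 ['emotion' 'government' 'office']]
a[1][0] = 'atmosphere'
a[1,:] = ['atmosphere', 'city', 'sector']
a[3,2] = 'music'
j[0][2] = 'secretary'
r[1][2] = 'anxiety'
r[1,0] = 'drama'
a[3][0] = 'tension'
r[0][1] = 'collection'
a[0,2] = 'finding'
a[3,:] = ['tension', 'office', 'music']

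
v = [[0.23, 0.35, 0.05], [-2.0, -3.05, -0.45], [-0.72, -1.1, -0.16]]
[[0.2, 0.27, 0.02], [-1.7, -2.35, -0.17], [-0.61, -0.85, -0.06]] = v @ [[0.82, 0.01, 0.07],[0.01, 0.78, -0.11],[0.07, -0.11, 0.82]]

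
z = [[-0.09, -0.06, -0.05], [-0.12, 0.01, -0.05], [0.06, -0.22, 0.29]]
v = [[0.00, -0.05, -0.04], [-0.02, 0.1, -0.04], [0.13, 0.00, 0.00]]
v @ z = [[0.00, 0.01, -0.01], [-0.01, 0.01, -0.02], [-0.01, -0.01, -0.01]]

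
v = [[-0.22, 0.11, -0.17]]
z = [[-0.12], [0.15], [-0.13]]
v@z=[[0.06]]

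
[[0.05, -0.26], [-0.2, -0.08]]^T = [[0.05, -0.2], [-0.26, -0.08]]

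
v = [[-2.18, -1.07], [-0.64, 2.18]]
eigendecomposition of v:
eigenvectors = [[-0.99,0.23], [-0.14,-0.97]]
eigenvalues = [-2.33, 2.33]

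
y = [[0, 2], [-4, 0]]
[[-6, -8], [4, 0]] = y @ [[-1, 0], [-3, -4]]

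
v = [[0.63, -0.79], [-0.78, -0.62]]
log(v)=[[0.01+0.59j, -0.00+1.24j], [(-0+1.22j), 2.55j]]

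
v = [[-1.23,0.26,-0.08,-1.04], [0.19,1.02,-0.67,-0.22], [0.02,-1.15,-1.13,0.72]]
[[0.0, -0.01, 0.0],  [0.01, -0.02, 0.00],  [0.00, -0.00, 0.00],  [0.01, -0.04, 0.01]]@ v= [[-0.00, -0.01, 0.01, 0.0], [-0.02, -0.02, 0.01, -0.01], [0.0, 0.00, 0.0, 0.00], [-0.02, -0.05, 0.01, 0.01]]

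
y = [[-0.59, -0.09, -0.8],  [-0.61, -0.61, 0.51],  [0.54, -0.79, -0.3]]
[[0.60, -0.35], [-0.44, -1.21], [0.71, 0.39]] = y @ [[0.29, 1.14], [-0.35, 0.46], [-0.93, -0.45]]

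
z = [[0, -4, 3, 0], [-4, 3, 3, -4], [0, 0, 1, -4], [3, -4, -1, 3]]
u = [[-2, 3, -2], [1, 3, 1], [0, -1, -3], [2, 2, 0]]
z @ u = [[-4, -15, -13], [3, -14, 2], [-8, -9, -3], [-4, 4, -7]]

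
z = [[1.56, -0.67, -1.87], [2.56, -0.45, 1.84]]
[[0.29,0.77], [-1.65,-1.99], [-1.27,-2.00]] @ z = [[2.42, -0.54, 0.87], [-7.67, 2.0, -0.58], [-7.1, 1.75, -1.31]]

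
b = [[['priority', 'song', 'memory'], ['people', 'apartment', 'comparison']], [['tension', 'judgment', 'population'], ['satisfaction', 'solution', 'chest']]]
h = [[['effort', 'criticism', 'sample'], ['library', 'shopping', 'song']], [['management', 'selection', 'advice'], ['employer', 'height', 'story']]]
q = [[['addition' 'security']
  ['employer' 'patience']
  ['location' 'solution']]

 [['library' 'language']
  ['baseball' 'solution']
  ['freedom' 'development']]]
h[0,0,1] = 'criticism'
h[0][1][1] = 'shopping'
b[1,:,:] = [['tension', 'judgment', 'population'], ['satisfaction', 'solution', 'chest']]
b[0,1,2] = 'comparison'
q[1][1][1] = 'solution'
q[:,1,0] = ['employer', 'baseball']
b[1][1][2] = 'chest'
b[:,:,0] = [['priority', 'people'], ['tension', 'satisfaction']]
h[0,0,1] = 'criticism'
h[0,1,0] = 'library'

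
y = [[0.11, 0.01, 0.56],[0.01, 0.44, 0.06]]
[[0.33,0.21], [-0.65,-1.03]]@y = [[0.04, 0.10, 0.20],[-0.08, -0.46, -0.43]]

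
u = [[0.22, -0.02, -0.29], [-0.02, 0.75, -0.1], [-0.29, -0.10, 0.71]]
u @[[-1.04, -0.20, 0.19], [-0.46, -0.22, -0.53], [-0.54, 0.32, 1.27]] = [[-0.06, -0.13, -0.32], [-0.27, -0.19, -0.53], [-0.04, 0.31, 0.90]]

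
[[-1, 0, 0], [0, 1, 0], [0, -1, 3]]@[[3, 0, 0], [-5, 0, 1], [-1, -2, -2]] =[[-3, 0, 0], [-5, 0, 1], [2, -6, -7]]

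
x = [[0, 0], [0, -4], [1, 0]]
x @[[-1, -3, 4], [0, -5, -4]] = [[0, 0, 0], [0, 20, 16], [-1, -3, 4]]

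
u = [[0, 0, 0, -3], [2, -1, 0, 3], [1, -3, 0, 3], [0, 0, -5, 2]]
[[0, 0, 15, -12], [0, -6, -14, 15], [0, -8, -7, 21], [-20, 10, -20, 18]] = u@[[0, -2, -1, 0], [0, 2, -3, -3], [4, -2, 2, -2], [0, 0, -5, 4]]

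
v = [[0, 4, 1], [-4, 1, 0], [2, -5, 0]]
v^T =[[0, -4, 2], [4, 1, -5], [1, 0, 0]]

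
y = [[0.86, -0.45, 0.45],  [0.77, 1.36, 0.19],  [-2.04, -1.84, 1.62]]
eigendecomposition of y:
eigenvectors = [[0.23-0.27j, 0.23+0.27j, -0.46+0.00j], [(-0.16-0.28j), -0.16+0.28j, (0.7+0j)], [(0.88+0j), (0.88-0j), 0.55+0.00j]]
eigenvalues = [(1.42+1.23j), (1.42-1.23j), (1+0j)]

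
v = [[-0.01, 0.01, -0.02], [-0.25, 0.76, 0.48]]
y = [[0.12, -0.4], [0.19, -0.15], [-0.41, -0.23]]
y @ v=[[0.1,-0.3,-0.19], [0.04,-0.11,-0.08], [0.06,-0.18,-0.1]]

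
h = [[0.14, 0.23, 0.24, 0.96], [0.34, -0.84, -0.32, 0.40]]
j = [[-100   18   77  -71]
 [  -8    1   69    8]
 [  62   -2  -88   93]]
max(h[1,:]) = 0.403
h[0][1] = 0.23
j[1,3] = 8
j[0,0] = -100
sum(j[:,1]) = 17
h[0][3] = 0.956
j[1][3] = 8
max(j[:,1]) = 18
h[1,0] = 0.34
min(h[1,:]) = -0.836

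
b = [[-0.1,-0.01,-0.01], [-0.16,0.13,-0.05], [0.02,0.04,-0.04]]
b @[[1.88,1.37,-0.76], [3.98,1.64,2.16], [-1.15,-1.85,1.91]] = [[-0.22, -0.13, 0.04], [0.27, 0.09, 0.31], [0.24, 0.17, -0.01]]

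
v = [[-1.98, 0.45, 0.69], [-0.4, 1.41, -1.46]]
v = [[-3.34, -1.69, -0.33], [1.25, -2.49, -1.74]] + [[1.36, 2.14, 1.02], [-1.65, 3.9, 0.28]]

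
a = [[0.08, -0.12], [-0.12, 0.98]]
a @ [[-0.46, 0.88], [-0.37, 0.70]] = [[0.01, -0.01], [-0.31, 0.58]]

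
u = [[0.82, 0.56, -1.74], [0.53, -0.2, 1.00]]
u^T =[[0.82, 0.53], [0.56, -0.20], [-1.74, 1.00]]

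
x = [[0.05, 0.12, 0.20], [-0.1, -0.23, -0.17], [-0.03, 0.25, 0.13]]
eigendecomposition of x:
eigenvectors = [[-0.20+0.59j, -0.20-0.59j, (0.32+0j)], [0.23-0.38j, (0.23+0.38j), 0.68+0.00j], [-0.64+0.00j, (-0.64-0j), (-0.66+0j)]]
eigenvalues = [(0.03+0.18j), (0.03-0.18j), (-0.11+0j)]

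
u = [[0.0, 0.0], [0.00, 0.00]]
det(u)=0.000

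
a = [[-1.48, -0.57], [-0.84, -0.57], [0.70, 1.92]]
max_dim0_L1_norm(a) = 3.06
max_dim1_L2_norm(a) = 2.04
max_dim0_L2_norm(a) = 2.08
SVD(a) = [[-0.54, 0.72], [-0.38, 0.26], [0.75, 0.65]] @ diag([2.563102809925701, 1.0736405291115718]) @ [[0.64, 0.77], [-0.77, 0.64]]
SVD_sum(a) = [[-0.89, -1.06], [-0.63, -0.75], [1.23, 1.47]] + [[-0.59, 0.49], [-0.21, 0.18], [-0.53, 0.45]]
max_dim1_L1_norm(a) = 2.62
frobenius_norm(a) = 2.78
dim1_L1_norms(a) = [2.05, 1.41, 2.62]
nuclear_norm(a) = 3.64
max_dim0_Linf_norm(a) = 1.92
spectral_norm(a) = 2.56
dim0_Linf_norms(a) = [1.48, 1.92]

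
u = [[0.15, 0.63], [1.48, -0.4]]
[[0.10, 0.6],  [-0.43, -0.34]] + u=[[0.25, 1.23], [1.05, -0.74]]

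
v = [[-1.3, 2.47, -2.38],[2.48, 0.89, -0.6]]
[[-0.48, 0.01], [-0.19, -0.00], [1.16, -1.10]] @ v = [[0.65, -1.18, 1.14], [0.25, -0.47, 0.45], [-4.24, 1.89, -2.10]]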